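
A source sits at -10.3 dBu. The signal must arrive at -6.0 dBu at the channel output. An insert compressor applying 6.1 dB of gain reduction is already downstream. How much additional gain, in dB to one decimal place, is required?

The required make-up gain is the shortfall in the dB sum.
G = -6.0 − (-10.3) + 6.1 = 10.4 dB.

10.4 dB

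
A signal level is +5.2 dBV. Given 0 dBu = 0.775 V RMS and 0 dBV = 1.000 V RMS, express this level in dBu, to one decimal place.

The offset between the scales is 20·log₁₀(0.775/1.000) = −2.214 dB.
So dBu = +5.2 + 2.214 = +7.4 dBu.

+7.4 dBu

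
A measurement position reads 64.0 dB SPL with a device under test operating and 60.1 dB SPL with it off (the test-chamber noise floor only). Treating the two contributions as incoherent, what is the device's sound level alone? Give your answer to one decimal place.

61.7 dB SPL

Remove the background by subtracting linear intensities:
L_src = 10·log₁₀(10^(64.0/10) − 10^(60.1/10)) = 10·log₁₀(1489000) = 61.7 dB SPL.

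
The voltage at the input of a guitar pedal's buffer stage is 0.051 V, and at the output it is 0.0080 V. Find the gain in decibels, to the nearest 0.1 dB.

Voltage ratio → dB uses the 20·log₁₀ form:
20·log₁₀(0.0080/0.051) = 20·log₁₀(0.1569) = -16.1 dB.

-16.1 dB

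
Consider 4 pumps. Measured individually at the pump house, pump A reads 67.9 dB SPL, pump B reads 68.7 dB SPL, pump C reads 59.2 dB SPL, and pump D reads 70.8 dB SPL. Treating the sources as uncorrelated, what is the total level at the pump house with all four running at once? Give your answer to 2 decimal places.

Add the sources as powers (linear), then convert back to dB:
L_total = 10·log₁₀(10^(67.9/10) + 10^(68.7/10) + 10^(59.2/10) + 10^(70.8/10)) = 10·log₁₀(26430000) = 74.22 dB SPL.

74.22 dB SPL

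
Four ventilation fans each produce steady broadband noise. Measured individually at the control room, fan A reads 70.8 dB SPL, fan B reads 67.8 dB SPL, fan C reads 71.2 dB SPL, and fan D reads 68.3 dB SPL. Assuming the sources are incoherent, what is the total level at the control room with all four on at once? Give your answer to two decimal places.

Incoherent sources sum as intensities:
L_total = 10·log₁₀(10^(70.8/10) + 10^(67.8/10) + 10^(71.2/10) + 10^(68.3/10)) = 10·log₁₀(37990000) = 75.80 dB SPL.

75.80 dB SPL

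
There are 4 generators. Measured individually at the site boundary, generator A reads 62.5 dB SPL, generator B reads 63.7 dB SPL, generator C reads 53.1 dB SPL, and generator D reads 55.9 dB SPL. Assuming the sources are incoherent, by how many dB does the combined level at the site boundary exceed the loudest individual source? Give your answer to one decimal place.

3.0 dB

Incoherent sources sum as intensities:
L_total = 10·log₁₀(10^(62.5/10) + 10^(63.7/10) + 10^(53.1/10) + 10^(55.9/10)) = 66.74 dB SPL.
Excess over the loudest (63.7 dB): 66.74 − 63.7 = 3.0 dB.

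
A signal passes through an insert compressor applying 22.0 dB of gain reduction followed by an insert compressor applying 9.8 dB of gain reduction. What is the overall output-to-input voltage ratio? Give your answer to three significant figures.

Net gain = (−22.0) + (−9.8) = -31.8 dB.
Voltage ratio = 10^(-31.8/20) = 0.0257.

0.0257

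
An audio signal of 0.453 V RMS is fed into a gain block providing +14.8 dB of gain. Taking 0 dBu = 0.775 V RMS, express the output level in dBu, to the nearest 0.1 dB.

Input level: 20·log₁₀(0.453/0.775) = -4.66 dBu.
Output: -4.66 + 14.8 = +10.1 dBu.

+10.1 dBu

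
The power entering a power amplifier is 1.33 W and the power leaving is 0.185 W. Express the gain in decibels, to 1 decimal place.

-8.6 dB

For a power ratio, dB = 10·log₁₀(P₂/P₁).
10·log₁₀(0.185/1.33) = 10·log₁₀(0.1391) = -8.6 dB.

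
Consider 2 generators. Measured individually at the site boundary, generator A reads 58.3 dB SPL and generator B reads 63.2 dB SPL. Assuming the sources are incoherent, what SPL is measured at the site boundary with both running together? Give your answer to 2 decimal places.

Incoherent sources sum as intensities:
L_total = 10·log₁₀(10^(58.3/10) + 10^(63.2/10)) = 10·log₁₀(2765000) = 64.42 dB SPL.

64.42 dB SPL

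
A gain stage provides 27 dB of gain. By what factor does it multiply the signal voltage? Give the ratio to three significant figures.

22.4

Voltage ratio = 10^(dB/20).
10^(27/20) = 10^(1.350) = 22.4.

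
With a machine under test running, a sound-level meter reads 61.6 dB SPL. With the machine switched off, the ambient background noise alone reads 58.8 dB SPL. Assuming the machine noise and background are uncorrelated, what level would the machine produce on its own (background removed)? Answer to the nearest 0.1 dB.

Subtract intensities: L_src = 10·log₁₀(10^(L_total/10) − 10^(L_bg/10)).
L_src = 10·log₁₀(10^(61.6/10) − 10^(58.8/10)) = 10·log₁₀(686900) = 58.4 dB SPL.

58.4 dB SPL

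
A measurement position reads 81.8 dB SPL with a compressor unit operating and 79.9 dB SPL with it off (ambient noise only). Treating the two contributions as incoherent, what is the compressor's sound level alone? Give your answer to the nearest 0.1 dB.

Subtract intensities: L_src = 10·log₁₀(10^(L_total/10) − 10^(L_bg/10)).
L_src = 10·log₁₀(10^(81.8/10) − 10^(79.9/10)) = 10·log₁₀(53630000) = 77.3 dB SPL.

77.3 dB SPL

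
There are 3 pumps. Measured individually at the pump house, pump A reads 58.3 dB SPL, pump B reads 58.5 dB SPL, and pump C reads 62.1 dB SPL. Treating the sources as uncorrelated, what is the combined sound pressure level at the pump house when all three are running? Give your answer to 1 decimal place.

Add the sources as powers (linear), then convert back to dB:
L_total = 10·log₁₀(10^(58.3/10) + 10^(58.5/10) + 10^(62.1/10)) = 10·log₁₀(3006000) = 64.8 dB SPL.

64.8 dB SPL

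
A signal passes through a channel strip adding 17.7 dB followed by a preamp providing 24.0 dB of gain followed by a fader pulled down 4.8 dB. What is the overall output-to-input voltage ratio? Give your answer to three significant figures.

Net gain = 17.7 + 24.0 + (−4.8) = 36.9 dB.
Voltage ratio = 10^(36.9/20) = 70.0.

70.0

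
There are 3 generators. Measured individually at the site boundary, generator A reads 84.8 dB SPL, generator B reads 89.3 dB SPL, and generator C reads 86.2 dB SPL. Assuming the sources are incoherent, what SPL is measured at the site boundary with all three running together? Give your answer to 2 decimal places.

Incoherent sources sum as intensities:
L_total = 10·log₁₀(10^(84.8/10) + 10^(89.3/10) + 10^(86.2/10)) = 10·log₁₀(1570000000) = 91.96 dB SPL.

91.96 dB SPL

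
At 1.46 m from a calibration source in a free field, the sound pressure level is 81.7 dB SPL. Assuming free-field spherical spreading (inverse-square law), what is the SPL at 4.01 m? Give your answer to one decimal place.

72.9 dB SPL

For a point source in a free field, ΔL = −20·log₁₀(d₂/d₁).
ΔL = −20·log₁₀(4.01/1.46) = -8.78 dB, so L₂ = 81.7 + (-8.78) = 72.9 dB SPL.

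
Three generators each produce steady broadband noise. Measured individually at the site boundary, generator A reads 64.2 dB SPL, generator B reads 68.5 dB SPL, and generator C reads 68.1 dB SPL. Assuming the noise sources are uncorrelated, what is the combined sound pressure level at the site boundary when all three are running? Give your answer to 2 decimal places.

Incoherent sources sum as intensities:
L_total = 10·log₁₀(10^(64.2/10) + 10^(68.5/10) + 10^(68.1/10)) = 10·log₁₀(16170000) = 72.09 dB SPL.

72.09 dB SPL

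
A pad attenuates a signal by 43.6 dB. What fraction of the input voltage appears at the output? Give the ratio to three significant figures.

0.00661

Voltage ratio = 10^(dB/20).
10^(-43.6/20) = 10^(-2.180) = 0.00661.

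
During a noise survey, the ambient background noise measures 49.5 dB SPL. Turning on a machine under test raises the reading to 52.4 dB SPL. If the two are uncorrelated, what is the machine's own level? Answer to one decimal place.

49.3 dB SPL

Background correction is a power subtraction:
L_src = 10·log₁₀(10^(52.4/10) − 10^(49.5/10)) = 10·log₁₀(84650) = 49.3 dB SPL.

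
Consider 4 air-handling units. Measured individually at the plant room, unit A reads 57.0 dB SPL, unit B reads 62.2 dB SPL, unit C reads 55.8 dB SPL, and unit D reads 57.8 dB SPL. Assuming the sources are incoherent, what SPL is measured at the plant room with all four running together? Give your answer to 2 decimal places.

Incoherent sources sum as intensities:
L_total = 10·log₁₀(10^(57.0/10) + 10^(62.2/10) + 10^(55.8/10) + 10^(57.8/10)) = 10·log₁₀(3144000) = 64.97 dB SPL.

64.97 dB SPL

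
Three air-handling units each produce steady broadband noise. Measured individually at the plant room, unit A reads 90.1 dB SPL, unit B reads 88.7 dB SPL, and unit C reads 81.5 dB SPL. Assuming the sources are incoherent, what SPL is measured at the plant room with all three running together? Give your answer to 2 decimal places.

92.80 dB SPL

Add the sources as powers (linear), then convert back to dB:
L_total = 10·log₁₀(10^(90.1/10) + 10^(88.7/10) + 10^(81.5/10)) = 10·log₁₀(1906000000) = 92.80 dB SPL.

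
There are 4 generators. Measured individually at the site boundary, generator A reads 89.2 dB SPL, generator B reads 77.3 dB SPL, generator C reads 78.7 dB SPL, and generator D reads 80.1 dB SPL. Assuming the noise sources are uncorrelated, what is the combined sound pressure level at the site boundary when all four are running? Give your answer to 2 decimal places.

90.26 dB SPL

Add the sources as powers (linear), then convert back to dB:
L_total = 10·log₁₀(10^(89.2/10) + 10^(77.3/10) + 10^(78.7/10) + 10^(80.1/10)) = 10·log₁₀(1062000000) = 90.26 dB SPL.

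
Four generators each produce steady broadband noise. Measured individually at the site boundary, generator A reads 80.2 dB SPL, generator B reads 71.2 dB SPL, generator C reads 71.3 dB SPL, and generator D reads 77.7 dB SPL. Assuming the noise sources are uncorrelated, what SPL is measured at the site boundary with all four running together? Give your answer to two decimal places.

Add the sources as powers (linear), then convert back to dB:
L_total = 10·log₁₀(10^(80.2/10) + 10^(71.2/10) + 10^(71.3/10) + 10^(77.7/10)) = 10·log₁₀(190300000) = 82.79 dB SPL.

82.79 dB SPL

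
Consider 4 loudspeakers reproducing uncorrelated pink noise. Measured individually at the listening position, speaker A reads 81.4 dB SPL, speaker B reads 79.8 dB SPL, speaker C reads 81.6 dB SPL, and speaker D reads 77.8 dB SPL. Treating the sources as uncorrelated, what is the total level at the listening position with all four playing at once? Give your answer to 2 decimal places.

Incoherent sources sum as intensities:
L_total = 10·log₁₀(10^(81.4/10) + 10^(79.8/10) + 10^(81.6/10) + 10^(77.8/10)) = 10·log₁₀(438300000) = 86.42 dB SPL.

86.42 dB SPL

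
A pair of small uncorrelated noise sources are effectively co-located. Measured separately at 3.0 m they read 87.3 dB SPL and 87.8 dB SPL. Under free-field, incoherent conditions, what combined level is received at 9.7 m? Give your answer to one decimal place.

80.4 dB SPL

Combined at 3.0 m: 10·log₁₀(10^(87.3/10)+10^(87.8/10)) = 90.57 dB SPL.
Then apply −20·log₁₀(9.7/3.0) = -10.19 dB → 80.4 dB SPL.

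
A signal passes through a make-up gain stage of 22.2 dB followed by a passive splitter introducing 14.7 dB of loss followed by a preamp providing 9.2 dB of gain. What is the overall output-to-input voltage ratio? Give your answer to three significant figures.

Net gain = 22.2 + (−14.7) + 9.2 = 16.7 dB.
Voltage ratio = 10^(16.7/20) = 6.84.

6.84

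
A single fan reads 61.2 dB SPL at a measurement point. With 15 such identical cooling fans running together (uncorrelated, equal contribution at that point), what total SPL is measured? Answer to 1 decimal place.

15 equal incoherent sources raise the level by 10·log₁₀(15) = 11.76 dB.
L_total = 61.2 + 11.76 = 73.0 dB SPL.

73.0 dB SPL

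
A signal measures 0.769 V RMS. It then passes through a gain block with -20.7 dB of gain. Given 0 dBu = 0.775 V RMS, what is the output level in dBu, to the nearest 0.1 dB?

Input level: 20·log₁₀(0.769/0.775) = -0.07 dBu.
Output: -0.07 − 20.7 = -20.8 dBu.

-20.8 dBu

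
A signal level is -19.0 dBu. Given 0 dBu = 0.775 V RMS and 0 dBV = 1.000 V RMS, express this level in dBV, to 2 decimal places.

-21.21 dBV

The offset between the scales is 20·log₁₀(0.775/1.000) = −2.214 dB.
So dBV = -19.0 − 2.214 = -21.21 dBV.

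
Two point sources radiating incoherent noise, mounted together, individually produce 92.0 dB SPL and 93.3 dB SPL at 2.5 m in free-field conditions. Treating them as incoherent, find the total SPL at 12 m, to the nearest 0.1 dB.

Combined at 2.5 m: 10·log₁₀(10^(92.0/10)+10^(93.3/10)) = 95.71 dB SPL.
Then apply −20·log₁₀(12/2.5) = -13.62 dB → 82.1 dB SPL.

82.1 dB SPL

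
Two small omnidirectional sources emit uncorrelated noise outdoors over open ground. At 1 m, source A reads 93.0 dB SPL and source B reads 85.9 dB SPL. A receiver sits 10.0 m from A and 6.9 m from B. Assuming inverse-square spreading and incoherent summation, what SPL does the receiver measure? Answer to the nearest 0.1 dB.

At the listener: L_A = 93.0 − 20·log₁₀(10.0) = 73.00 dB; L_B = 85.9 − 20·log₁₀(6.9) = 69.12 dB.
Combined: 10·log₁₀(10^(73.00/10)+10^(69.12/10)) = 74.5 dB SPL.

74.5 dB SPL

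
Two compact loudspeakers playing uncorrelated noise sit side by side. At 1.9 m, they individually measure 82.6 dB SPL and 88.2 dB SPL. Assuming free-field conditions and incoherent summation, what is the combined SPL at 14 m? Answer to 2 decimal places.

71.91 dB SPL

Combined at 1.9 m: 10·log₁₀(10^(82.6/10)+10^(88.2/10)) = 89.257 dB SPL.
Then apply −20·log₁₀(14/1.9) = -17.347 dB → 71.91 dB SPL.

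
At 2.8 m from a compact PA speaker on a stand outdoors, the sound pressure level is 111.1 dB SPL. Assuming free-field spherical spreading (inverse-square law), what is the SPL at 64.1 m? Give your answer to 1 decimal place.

83.9 dB SPL

Free-field point source: level drops by 20·log₁₀ of the distance ratio.
ΔL = −20·log₁₀(64.1/2.8) = -27.19 dB, so L₂ = 111.1 + (-27.19) = 83.9 dB SPL.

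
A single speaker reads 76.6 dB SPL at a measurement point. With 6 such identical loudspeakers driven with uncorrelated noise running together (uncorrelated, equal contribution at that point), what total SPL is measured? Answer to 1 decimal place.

6 equal incoherent sources raise the level by 10·log₁₀(6) = 7.78 dB.
L_total = 76.6 + 7.78 = 84.4 dB SPL.

84.4 dB SPL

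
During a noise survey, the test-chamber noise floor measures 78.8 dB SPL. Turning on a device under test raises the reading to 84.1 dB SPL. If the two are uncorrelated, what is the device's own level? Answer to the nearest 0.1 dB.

82.6 dB SPL

Background correction is a power subtraction:
L_src = 10·log₁₀(10^(84.1/10) − 10^(78.8/10)) = 10·log₁₀(181200000) = 82.6 dB SPL.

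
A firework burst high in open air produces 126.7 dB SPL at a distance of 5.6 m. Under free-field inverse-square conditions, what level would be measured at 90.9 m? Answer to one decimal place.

For a point source in a free field, ΔL = −20·log₁₀(d₂/d₁).
ΔL = −20·log₁₀(90.9/5.6) = -24.21 dB, so L₂ = 126.7 + (-24.21) = 102.5 dB SPL.

102.5 dB SPL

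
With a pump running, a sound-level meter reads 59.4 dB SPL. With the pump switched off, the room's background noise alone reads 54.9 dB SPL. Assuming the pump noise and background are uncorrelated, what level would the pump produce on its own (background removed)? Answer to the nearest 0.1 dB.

Subtract intensities: L_src = 10·log₁₀(10^(L_total/10) − 10^(L_bg/10)).
L_src = 10·log₁₀(10^(59.4/10) − 10^(54.9/10)) = 10·log₁₀(561900) = 57.5 dB SPL.

57.5 dB SPL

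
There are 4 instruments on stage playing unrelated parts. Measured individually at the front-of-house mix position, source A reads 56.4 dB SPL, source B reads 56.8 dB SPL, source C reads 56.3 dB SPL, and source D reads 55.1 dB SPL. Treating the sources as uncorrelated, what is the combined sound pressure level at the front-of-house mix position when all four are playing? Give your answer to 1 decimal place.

62.2 dB SPL

Uncorrelated sources add in intensity (power), not in dB.
L_total = 10·log₁₀(10^(56.4/10) + 10^(56.8/10) + 10^(56.3/10) + 10^(55.1/10)) = 10·log₁₀(1665000) = 62.2 dB SPL.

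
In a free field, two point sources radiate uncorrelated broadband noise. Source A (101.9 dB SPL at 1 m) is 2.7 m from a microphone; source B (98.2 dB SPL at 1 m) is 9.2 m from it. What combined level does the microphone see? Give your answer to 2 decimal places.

93.43 dB SPL

At the listener: L_A = 101.9 − 20·log₁₀(2.7) = 93.273 dB; L_B = 98.2 − 20·log₁₀(9.2) = 78.924 dB.
Combined: 10·log₁₀(10^(93.273/10)+10^(78.924/10)) = 93.43 dB SPL.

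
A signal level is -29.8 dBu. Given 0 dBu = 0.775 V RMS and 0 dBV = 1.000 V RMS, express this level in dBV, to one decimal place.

The offset between the scales is 20·log₁₀(0.775/1.000) = −2.214 dB.
So dBV = -29.8 − 2.214 = -32.0 dBV.

-32.0 dBV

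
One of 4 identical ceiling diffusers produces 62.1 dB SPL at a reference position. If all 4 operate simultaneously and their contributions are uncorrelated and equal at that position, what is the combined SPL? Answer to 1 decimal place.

68.1 dB SPL

4 equal incoherent sources raise the level by 10·log₁₀(4) = 6.02 dB.
L_total = 62.1 + 6.02 = 68.1 dB SPL.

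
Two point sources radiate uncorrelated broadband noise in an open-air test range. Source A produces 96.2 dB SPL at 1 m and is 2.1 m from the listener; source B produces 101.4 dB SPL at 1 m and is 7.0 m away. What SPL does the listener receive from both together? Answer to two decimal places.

At the listener: L_A = 96.2 − 20·log₁₀(2.1) = 89.756 dB; L_B = 101.4 − 20·log₁₀(7.0) = 84.498 dB.
Combined: 10·log₁₀(10^(89.756/10)+10^(84.498/10)) = 90.89 dB SPL.

90.89 dB SPL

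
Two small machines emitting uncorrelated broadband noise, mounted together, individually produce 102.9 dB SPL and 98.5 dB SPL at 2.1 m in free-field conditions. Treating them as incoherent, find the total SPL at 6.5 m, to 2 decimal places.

94.43 dB SPL

Combined at 2.1 m: 10·log₁₀(10^(102.9/10)+10^(98.5/10)) = 104.245 dB SPL.
Then apply −20·log₁₀(6.5/2.1) = -9.814 dB → 94.43 dB SPL.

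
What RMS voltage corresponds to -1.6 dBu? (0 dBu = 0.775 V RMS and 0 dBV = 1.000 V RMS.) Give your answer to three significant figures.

0.645 V

V = 0.775 V × 10^(-1.6/20).
= 0.775 × 0.8318 = 0.645 V.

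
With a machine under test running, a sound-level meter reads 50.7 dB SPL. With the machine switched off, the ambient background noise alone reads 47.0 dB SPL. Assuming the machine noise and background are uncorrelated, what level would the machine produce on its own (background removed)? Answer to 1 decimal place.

Subtract intensities: L_src = 10·log₁₀(10^(L_total/10) − 10^(L_bg/10)).
L_src = 10·log₁₀(10^(50.7/10) − 10^(47.0/10)) = 10·log₁₀(67370) = 48.3 dB SPL.

48.3 dB SPL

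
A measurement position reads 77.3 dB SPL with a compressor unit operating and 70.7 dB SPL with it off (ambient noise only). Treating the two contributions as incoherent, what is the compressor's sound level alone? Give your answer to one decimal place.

76.2 dB SPL

Subtract intensities: L_src = 10·log₁₀(10^(L_total/10) − 10^(L_bg/10)).
L_src = 10·log₁₀(10^(77.3/10) − 10^(70.7/10)) = 10·log₁₀(41950000) = 76.2 dB SPL.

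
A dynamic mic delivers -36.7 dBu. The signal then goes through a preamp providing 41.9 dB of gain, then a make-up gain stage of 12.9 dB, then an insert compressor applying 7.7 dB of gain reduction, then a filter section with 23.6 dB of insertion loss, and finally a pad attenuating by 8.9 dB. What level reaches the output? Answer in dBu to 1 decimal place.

In dB, series stages simply add:
-36.7 + 41.9 + 12.9 − 7.7 − 23.6 − 8.9 = -22.1 dBu.

-22.1 dBu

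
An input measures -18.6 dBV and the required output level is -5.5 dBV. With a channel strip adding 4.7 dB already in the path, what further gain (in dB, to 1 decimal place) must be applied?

8.4 dB

The required make-up gain is the shortfall in the dB sum.
G = -5.5 − (-18.6) − 4.7 = 8.4 dB.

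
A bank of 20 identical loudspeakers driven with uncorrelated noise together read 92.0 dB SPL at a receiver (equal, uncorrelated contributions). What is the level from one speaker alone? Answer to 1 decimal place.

20 equal incoherent sources add 10·log₁₀(20) = 13.01 dB over one source.
L_one = 92.0 − 13.01 = 79.0 dB SPL.

79.0 dB SPL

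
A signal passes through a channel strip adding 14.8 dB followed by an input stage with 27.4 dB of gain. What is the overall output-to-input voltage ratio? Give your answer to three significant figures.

Net gain = 14.8 + 27.4 = 42.2 dB.
Voltage ratio = 10^(42.2/20) = 129.

129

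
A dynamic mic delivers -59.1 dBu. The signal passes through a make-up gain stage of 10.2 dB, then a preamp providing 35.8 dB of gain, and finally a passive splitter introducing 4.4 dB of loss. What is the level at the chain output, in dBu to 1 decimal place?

Cascaded gains and losses add directly in dB.
-59.1 + 10.2 + 35.8 − 4.4 = -17.5 dBu.

-17.5 dBu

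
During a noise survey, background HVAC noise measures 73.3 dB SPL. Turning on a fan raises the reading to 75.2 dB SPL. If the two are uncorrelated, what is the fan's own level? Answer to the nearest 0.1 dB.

70.7 dB SPL

Background correction is a power subtraction:
L_src = 10·log₁₀(10^(75.2/10) − 10^(73.3/10)) = 10·log₁₀(11730000) = 70.7 dB SPL.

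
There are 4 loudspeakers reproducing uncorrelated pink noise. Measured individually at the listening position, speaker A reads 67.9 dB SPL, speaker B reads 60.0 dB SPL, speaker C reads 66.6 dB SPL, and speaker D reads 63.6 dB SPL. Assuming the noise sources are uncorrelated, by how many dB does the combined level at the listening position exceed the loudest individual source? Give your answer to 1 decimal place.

Incoherent sources sum as intensities:
L_total = 10·log₁₀(10^(67.9/10) + 10^(60.0/10) + 10^(66.6/10) + 10^(63.6/10)) = 71.47 dB SPL.
Excess over the loudest (67.9 dB): 71.47 − 67.9 = 3.6 dB.

3.6 dB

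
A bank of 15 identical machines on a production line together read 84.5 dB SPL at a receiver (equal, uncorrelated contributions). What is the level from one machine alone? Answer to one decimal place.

15 equal incoherent sources add 10·log₁₀(15) = 11.76 dB over one source.
L_one = 84.5 − 11.76 = 72.7 dB SPL.

72.7 dB SPL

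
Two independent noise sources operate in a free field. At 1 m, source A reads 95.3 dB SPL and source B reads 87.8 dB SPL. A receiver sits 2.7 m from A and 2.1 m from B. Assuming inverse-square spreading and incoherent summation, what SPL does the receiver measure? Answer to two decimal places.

87.79 dB SPL

At the listener: L_A = 95.3 − 20·log₁₀(2.7) = 86.673 dB; L_B = 87.8 − 20·log₁₀(2.1) = 81.356 dB.
Combined: 10·log₁₀(10^(86.673/10)+10^(81.356/10)) = 87.79 dB SPL.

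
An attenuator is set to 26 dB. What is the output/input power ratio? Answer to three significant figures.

0.00251

Power ratio = 10^(dB/10).
10^(-26/10) = 10^(-2.600) = 0.00251.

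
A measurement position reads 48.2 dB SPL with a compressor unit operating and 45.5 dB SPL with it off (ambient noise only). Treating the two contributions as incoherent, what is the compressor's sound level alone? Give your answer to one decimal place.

Remove the background by subtracting linear intensities:
L_src = 10·log₁₀(10^(48.2/10) − 10^(45.5/10)) = 10·log₁₀(30590) = 44.9 dB SPL.

44.9 dB SPL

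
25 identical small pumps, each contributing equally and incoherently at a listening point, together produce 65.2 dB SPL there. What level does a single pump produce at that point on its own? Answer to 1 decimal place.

25 equal incoherent sources add 10·log₁₀(25) = 13.98 dB over one source.
L_one = 65.2 − 13.98 = 51.2 dB SPL.

51.2 dB SPL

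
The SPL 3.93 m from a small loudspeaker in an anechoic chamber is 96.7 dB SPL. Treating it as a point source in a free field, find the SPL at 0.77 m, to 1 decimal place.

110.9 dB SPL

For a point source in a free field, ΔL = −20·log₁₀(d₂/d₁).
ΔL = −20·log₁₀(0.77/3.93) = 14.16 dB, so L₂ = 96.7 + (14.16) = 110.9 dB SPL.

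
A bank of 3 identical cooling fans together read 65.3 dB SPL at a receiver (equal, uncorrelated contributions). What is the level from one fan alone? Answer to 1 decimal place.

3 equal incoherent sources add 10·log₁₀(3) = 4.77 dB over one source.
L_one = 65.3 − 4.77 = 60.5 dB SPL.

60.5 dB SPL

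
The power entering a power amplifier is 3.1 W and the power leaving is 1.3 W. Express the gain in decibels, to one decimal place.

-3.8 dB

For a power ratio, dB = 10·log₁₀(P₂/P₁).
10·log₁₀(1.3/3.1) = 10·log₁₀(0.4194) = -3.8 dB.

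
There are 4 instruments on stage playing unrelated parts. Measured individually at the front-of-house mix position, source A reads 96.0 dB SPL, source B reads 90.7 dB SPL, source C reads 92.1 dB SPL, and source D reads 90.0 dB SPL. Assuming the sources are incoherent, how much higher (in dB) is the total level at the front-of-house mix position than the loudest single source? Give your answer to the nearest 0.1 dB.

Add the sources as powers (linear), then convert back to dB:
L_total = 10·log₁₀(10^(96.0/10) + 10^(90.7/10) + 10^(92.1/10) + 10^(90.0/10)) = 98.91 dB SPL.
Excess over the loudest (96.0 dB): 98.91 − 96.0 = 2.9 dB.

2.9 dB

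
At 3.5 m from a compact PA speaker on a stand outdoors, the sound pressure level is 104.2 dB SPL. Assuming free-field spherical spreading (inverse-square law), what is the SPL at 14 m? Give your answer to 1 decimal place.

92.2 dB SPL

For a point source in a free field, ΔL = −20·log₁₀(d₂/d₁).
ΔL = −20·log₁₀(14/3.5) = -12.04 dB, so L₂ = 104.2 + (-12.04) = 92.2 dB SPL.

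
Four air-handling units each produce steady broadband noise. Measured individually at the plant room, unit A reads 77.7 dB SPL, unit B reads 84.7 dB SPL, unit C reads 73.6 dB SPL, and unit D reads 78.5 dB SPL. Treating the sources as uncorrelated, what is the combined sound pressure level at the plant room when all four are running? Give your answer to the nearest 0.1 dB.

86.5 dB SPL

Add the sources as powers (linear), then convert back to dB:
L_total = 10·log₁₀(10^(77.7/10) + 10^(84.7/10) + 10^(73.6/10) + 10^(78.5/10)) = 10·log₁₀(447700000) = 86.5 dB SPL.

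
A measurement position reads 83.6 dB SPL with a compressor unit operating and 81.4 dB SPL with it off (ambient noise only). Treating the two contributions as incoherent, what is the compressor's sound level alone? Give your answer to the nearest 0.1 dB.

Subtract intensities: L_src = 10·log₁₀(10^(L_total/10) − 10^(L_bg/10)).
L_src = 10·log₁₀(10^(83.6/10) − 10^(81.4/10)) = 10·log₁₀(91050000) = 79.6 dB SPL.

79.6 dB SPL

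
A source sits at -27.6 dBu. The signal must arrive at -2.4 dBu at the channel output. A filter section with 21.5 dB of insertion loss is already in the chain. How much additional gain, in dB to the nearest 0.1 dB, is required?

The required make-up gain is the shortfall in the dB sum.
G = -2.4 − (-27.6) + 21.5 = 46.7 dB.

46.7 dB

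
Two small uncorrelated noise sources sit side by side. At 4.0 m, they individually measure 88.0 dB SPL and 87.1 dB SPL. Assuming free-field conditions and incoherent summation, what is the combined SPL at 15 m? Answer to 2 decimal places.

Combined at 4.0 m: 10·log₁₀(10^(88.0/10)+10^(87.1/10)) = 90.584 dB SPL.
Then apply −20·log₁₀(15/4.0) = -11.481 dB → 79.10 dB SPL.

79.10 dB SPL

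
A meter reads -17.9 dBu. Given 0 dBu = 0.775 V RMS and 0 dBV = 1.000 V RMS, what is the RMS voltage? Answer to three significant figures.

0.0987 V

V = 0.775 V × 10^(-17.9/20).
= 0.775 × 0.1274 = 0.0987 V.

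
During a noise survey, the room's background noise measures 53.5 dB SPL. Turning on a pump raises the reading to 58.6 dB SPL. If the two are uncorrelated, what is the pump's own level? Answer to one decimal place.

Background correction is a power subtraction:
L_src = 10·log₁₀(10^(58.6/10) − 10^(53.5/10)) = 10·log₁₀(500600) = 57.0 dB SPL.

57.0 dB SPL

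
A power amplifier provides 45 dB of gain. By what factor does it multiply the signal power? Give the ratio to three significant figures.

Power ratio = 10^(dB/10).
10^(45/10) = 10^(4.500) = 31600.

31600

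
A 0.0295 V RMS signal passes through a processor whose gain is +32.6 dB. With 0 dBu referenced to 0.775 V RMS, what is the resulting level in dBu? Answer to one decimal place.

+4.2 dBu

Input level: 20·log₁₀(0.0295/0.775) = -28.39 dBu.
Output: -28.39 + 32.6 = +4.2 dBu.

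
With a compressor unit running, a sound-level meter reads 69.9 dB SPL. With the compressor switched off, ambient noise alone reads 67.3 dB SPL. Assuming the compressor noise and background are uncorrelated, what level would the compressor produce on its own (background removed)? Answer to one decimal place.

Background correction is a power subtraction:
L_src = 10·log₁₀(10^(69.9/10) − 10^(67.3/10)) = 10·log₁₀(4402000) = 66.4 dB SPL.

66.4 dB SPL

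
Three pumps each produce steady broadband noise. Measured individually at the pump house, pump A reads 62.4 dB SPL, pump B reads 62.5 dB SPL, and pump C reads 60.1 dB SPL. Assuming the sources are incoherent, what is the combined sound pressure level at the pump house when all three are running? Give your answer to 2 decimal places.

Incoherent sources sum as intensities:
L_total = 10·log₁₀(10^(62.4/10) + 10^(62.5/10) + 10^(60.1/10)) = 10·log₁₀(4539000) = 66.57 dB SPL.

66.57 dB SPL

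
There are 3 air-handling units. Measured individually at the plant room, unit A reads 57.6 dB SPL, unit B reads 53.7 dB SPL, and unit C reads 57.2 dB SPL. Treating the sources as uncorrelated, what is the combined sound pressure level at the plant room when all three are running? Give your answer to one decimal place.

Add the sources as powers (linear), then convert back to dB:
L_total = 10·log₁₀(10^(57.6/10) + 10^(53.7/10) + 10^(57.2/10)) = 10·log₁₀(1335000) = 61.3 dB SPL.

61.3 dB SPL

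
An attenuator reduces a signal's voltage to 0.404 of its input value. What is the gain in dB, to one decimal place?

For a voltage ratio, dB = 20·log₁₀(V₂/V₁).
20·log₁₀(0.404) = -7.9 dB.

-7.9 dB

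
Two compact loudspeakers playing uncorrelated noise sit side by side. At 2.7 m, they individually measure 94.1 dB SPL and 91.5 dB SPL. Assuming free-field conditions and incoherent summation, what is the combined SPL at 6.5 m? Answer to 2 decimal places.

Combined at 2.7 m: 10·log₁₀(10^(94.1/10)+10^(91.5/10)) = 96.002 dB SPL.
Then apply −20·log₁₀(6.5/2.7) = -7.631 dB → 88.37 dB SPL.

88.37 dB SPL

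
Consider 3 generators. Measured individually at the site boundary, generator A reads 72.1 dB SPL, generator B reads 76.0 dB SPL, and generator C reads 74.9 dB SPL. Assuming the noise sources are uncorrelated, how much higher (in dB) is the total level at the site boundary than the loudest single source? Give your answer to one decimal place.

Uncorrelated sources add in intensity (power), not in dB.
L_total = 10·log₁₀(10^(72.1/10) + 10^(76.0/10) + 10^(74.9/10)) = 79.39 dB SPL.
Excess over the loudest (76.0 dB): 79.39 − 76.0 = 3.4 dB.

3.4 dB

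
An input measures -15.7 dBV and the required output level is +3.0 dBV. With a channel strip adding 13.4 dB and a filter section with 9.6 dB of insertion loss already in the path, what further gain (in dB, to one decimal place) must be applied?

The required make-up gain is the shortfall in the dB sum.
G = +3.0 − (-15.7) − 13.4 + 9.6 = 14.9 dB.

14.9 dB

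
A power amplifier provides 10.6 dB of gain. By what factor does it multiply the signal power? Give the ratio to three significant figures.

Power ratio = 10^(dB/10).
10^(10.6/10) = 10^(1.060) = 11.5.

11.5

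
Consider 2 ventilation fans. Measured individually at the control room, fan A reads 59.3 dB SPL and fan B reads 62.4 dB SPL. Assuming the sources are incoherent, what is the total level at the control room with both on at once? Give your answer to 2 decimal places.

Add the sources as powers (linear), then convert back to dB:
L_total = 10·log₁₀(10^(59.3/10) + 10^(62.4/10)) = 10·log₁₀(2589000) = 64.13 dB SPL.

64.13 dB SPL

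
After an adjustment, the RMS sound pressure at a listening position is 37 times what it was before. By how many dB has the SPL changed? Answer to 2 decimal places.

31.36 dB

SPL change from a pressure ratio uses the 20·log₁₀ form:
20·log₁₀(37) = 31.36 dB.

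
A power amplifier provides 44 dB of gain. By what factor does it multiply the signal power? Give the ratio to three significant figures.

25100

Power ratio = 10^(dB/10).
10^(44/10) = 10^(4.400) = 25100.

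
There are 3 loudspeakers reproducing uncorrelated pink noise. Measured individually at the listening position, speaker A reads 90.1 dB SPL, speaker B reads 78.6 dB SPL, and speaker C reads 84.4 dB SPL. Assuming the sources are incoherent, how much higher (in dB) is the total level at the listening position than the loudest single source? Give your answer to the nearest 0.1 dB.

1.3 dB

Add the sources as powers (linear), then convert back to dB:
L_total = 10·log₁₀(10^(90.1/10) + 10^(78.6/10) + 10^(84.4/10)) = 91.37 dB SPL.
Excess over the loudest (90.1 dB): 91.37 − 90.1 = 1.3 dB.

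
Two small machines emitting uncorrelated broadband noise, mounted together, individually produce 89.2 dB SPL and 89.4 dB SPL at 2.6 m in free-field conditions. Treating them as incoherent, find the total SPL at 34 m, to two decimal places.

69.98 dB SPL

Combined at 2.6 m: 10·log₁₀(10^(89.2/10)+10^(89.4/10)) = 92.311 dB SPL.
Then apply −20·log₁₀(34/2.6) = -22.330 dB → 69.98 dB SPL.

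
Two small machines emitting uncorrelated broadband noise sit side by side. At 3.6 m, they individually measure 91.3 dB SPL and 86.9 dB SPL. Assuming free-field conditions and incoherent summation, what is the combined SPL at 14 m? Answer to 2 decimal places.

80.85 dB SPL

Combined at 3.6 m: 10·log₁₀(10^(91.3/10)+10^(86.9/10)) = 92.645 dB SPL.
Then apply −20·log₁₀(14/3.6) = -11.797 dB → 80.85 dB SPL.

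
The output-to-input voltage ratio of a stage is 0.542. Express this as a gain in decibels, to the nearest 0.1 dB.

-5.3 dB

For a voltage ratio, dB = 20·log₁₀(V₂/V₁).
20·log₁₀(0.542) = -5.3 dB.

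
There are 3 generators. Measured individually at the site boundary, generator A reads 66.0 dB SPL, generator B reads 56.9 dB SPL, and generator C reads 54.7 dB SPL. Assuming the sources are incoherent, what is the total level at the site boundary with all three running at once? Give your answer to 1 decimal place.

66.8 dB SPL

Uncorrelated sources add in intensity (power), not in dB.
L_total = 10·log₁₀(10^(66.0/10) + 10^(56.9/10) + 10^(54.7/10)) = 10·log₁₀(4766000) = 66.8 dB SPL.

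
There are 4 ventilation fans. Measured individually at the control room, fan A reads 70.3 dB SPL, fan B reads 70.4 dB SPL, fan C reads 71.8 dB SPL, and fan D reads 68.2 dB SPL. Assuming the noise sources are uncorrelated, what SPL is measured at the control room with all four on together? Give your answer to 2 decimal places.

Add the sources as powers (linear), then convert back to dB:
L_total = 10·log₁₀(10^(70.3/10) + 10^(70.4/10) + 10^(71.8/10) + 10^(68.2/10)) = 10·log₁₀(43420000) = 76.38 dB SPL.

76.38 dB SPL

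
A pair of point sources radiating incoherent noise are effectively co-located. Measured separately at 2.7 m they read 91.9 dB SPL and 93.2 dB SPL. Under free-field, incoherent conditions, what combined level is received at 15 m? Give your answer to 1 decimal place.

80.7 dB SPL

Combined at 2.7 m: 10·log₁₀(10^(91.9/10)+10^(93.2/10)) = 95.61 dB SPL.
Then apply −20·log₁₀(15/2.7) = -14.89 dB → 80.7 dB SPL.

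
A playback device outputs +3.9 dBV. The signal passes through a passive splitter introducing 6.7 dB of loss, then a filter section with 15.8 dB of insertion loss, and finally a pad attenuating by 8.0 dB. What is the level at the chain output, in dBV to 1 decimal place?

-26.6 dBV

Gain stages sum in dB:
+3.9 − 6.7 − 15.8 − 8.0 = -26.6 dBV.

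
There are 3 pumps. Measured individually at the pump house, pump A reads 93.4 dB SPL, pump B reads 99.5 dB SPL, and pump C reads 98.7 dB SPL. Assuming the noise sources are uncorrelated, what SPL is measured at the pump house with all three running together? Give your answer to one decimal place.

102.7 dB SPL

Incoherent sources sum as intensities:
L_total = 10·log₁₀(10^(93.4/10) + 10^(99.5/10) + 10^(98.7/10)) = 10·log₁₀(18513000000) = 102.7 dB SPL.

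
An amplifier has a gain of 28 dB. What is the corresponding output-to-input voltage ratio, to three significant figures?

Voltage ratio = 10^(dB/20).
10^(28/20) = 10^(1.400) = 25.1.

25.1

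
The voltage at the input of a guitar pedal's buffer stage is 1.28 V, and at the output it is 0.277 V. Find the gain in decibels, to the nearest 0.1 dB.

Voltage is an amplitude quantity, so gain = 20·log₁₀(V_out/V_in).
20·log₁₀(0.277/1.28) = 20·log₁₀(0.2164) = -13.3 dB.

-13.3 dB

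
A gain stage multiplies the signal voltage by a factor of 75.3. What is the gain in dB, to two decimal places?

37.54 dB

Voltage is an amplitude quantity, so gain = 20·log₁₀(V_out/V_in).
20·log₁₀(75.3) = 37.54 dB.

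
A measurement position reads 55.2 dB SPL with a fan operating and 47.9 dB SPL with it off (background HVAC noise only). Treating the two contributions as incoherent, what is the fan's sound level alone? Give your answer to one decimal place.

54.3 dB SPL

Remove the background by subtracting linear intensities:
L_src = 10·log₁₀(10^(55.2/10) − 10^(47.9/10)) = 10·log₁₀(269500) = 54.3 dB SPL.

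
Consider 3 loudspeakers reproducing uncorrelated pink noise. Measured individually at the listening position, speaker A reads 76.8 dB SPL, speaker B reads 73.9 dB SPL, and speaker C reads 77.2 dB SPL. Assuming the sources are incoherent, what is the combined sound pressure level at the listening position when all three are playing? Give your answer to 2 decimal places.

80.97 dB SPL

Uncorrelated sources add in intensity (power), not in dB.
L_total = 10·log₁₀(10^(76.8/10) + 10^(73.9/10) + 10^(77.2/10)) = 10·log₁₀(124900000) = 80.97 dB SPL.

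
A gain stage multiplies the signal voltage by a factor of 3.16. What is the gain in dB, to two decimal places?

9.99 dB

Voltage is an amplitude quantity, so gain = 20·log₁₀(V_out/V_in).
20·log₁₀(3.16) = 9.99 dB.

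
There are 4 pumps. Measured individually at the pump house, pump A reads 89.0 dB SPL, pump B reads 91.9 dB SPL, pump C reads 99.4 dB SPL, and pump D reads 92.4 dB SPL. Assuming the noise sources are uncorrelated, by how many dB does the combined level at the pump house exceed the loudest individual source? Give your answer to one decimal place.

1.7 dB

Add the sources as powers (linear), then convert back to dB:
L_total = 10·log₁₀(10^(89.0/10) + 10^(91.9/10) + 10^(99.4/10) + 10^(92.4/10)) = 101.07 dB SPL.
Excess over the loudest (99.4 dB): 101.07 − 99.4 = 1.7 dB.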